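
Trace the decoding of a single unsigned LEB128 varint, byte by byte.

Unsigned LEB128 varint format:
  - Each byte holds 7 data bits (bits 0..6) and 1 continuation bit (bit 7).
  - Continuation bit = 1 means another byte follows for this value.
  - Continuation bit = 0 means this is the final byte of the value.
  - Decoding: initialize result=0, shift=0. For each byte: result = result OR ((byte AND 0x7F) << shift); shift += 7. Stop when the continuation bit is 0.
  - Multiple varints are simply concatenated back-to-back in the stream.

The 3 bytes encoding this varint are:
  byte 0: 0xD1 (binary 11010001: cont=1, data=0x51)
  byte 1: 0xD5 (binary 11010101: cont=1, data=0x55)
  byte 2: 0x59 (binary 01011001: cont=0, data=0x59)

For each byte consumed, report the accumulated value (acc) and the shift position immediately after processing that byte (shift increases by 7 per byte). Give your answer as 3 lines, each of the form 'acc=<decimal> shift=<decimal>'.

byte 0=0xD1: payload=0x51=81, contrib = 81<<0 = 81; acc -> 81, shift -> 7
byte 1=0xD5: payload=0x55=85, contrib = 85<<7 = 10880; acc -> 10961, shift -> 14
byte 2=0x59: payload=0x59=89, contrib = 89<<14 = 1458176; acc -> 1469137, shift -> 21

Answer: acc=81 shift=7
acc=10961 shift=14
acc=1469137 shift=21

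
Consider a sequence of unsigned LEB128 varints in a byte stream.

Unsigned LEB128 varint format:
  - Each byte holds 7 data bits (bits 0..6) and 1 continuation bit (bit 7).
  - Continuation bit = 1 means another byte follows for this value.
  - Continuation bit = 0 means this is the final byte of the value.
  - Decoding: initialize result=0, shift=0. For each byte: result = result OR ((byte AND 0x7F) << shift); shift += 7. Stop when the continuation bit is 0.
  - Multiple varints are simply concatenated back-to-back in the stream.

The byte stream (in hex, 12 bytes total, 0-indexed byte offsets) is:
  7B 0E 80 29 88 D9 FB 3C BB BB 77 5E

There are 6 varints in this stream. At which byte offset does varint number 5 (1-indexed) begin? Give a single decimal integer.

  byte[0]=0x7B cont=0 payload=0x7B=123: acc |= 123<<0 -> acc=123 shift=7 [end]
Varint 1: bytes[0:1] = 7B -> value 123 (1 byte(s))
  byte[1]=0x0E cont=0 payload=0x0E=14: acc |= 14<<0 -> acc=14 shift=7 [end]
Varint 2: bytes[1:2] = 0E -> value 14 (1 byte(s))
  byte[2]=0x80 cont=1 payload=0x00=0: acc |= 0<<0 -> acc=0 shift=7
  byte[3]=0x29 cont=0 payload=0x29=41: acc |= 41<<7 -> acc=5248 shift=14 [end]
Varint 3: bytes[2:4] = 80 29 -> value 5248 (2 byte(s))
  byte[4]=0x88 cont=1 payload=0x08=8: acc |= 8<<0 -> acc=8 shift=7
  byte[5]=0xD9 cont=1 payload=0x59=89: acc |= 89<<7 -> acc=11400 shift=14
  byte[6]=0xFB cont=1 payload=0x7B=123: acc |= 123<<14 -> acc=2026632 shift=21
  byte[7]=0x3C cont=0 payload=0x3C=60: acc |= 60<<21 -> acc=127855752 shift=28 [end]
Varint 4: bytes[4:8] = 88 D9 FB 3C -> value 127855752 (4 byte(s))
  byte[8]=0xBB cont=1 payload=0x3B=59: acc |= 59<<0 -> acc=59 shift=7
  byte[9]=0xBB cont=1 payload=0x3B=59: acc |= 59<<7 -> acc=7611 shift=14
  byte[10]=0x77 cont=0 payload=0x77=119: acc |= 119<<14 -> acc=1957307 shift=21 [end]
Varint 5: bytes[8:11] = BB BB 77 -> value 1957307 (3 byte(s))
  byte[11]=0x5E cont=0 payload=0x5E=94: acc |= 94<<0 -> acc=94 shift=7 [end]
Varint 6: bytes[11:12] = 5E -> value 94 (1 byte(s))

Answer: 8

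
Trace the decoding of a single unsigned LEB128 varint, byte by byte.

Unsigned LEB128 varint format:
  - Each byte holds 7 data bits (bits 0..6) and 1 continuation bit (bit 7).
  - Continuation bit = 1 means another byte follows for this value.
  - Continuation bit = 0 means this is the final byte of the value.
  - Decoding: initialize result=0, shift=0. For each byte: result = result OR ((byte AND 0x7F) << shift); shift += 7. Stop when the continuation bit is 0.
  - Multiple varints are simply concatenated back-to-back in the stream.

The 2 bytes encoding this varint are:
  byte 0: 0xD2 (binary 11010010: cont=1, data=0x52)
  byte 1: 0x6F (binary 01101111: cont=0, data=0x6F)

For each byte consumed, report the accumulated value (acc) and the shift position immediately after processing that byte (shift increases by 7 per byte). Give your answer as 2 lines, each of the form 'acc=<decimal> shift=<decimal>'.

Answer: acc=82 shift=7
acc=14290 shift=14

Derivation:
byte 0=0xD2: payload=0x52=82, contrib = 82<<0 = 82; acc -> 82, shift -> 7
byte 1=0x6F: payload=0x6F=111, contrib = 111<<7 = 14208; acc -> 14290, shift -> 14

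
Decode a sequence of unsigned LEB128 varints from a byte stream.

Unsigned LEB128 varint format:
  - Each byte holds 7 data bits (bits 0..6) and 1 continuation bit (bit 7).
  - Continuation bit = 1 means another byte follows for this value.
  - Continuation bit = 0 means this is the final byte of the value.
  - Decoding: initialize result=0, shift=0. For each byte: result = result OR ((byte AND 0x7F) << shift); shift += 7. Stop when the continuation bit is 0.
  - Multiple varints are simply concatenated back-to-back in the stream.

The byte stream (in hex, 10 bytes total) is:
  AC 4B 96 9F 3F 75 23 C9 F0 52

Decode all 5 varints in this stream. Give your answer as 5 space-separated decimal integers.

  byte[0]=0xAC cont=1 payload=0x2C=44: acc |= 44<<0 -> acc=44 shift=7
  byte[1]=0x4B cont=0 payload=0x4B=75: acc |= 75<<7 -> acc=9644 shift=14 [end]
Varint 1: bytes[0:2] = AC 4B -> value 9644 (2 byte(s))
  byte[2]=0x96 cont=1 payload=0x16=22: acc |= 22<<0 -> acc=22 shift=7
  byte[3]=0x9F cont=1 payload=0x1F=31: acc |= 31<<7 -> acc=3990 shift=14
  byte[4]=0x3F cont=0 payload=0x3F=63: acc |= 63<<14 -> acc=1036182 shift=21 [end]
Varint 2: bytes[2:5] = 96 9F 3F -> value 1036182 (3 byte(s))
  byte[5]=0x75 cont=0 payload=0x75=117: acc |= 117<<0 -> acc=117 shift=7 [end]
Varint 3: bytes[5:6] = 75 -> value 117 (1 byte(s))
  byte[6]=0x23 cont=0 payload=0x23=35: acc |= 35<<0 -> acc=35 shift=7 [end]
Varint 4: bytes[6:7] = 23 -> value 35 (1 byte(s))
  byte[7]=0xC9 cont=1 payload=0x49=73: acc |= 73<<0 -> acc=73 shift=7
  byte[8]=0xF0 cont=1 payload=0x70=112: acc |= 112<<7 -> acc=14409 shift=14
  byte[9]=0x52 cont=0 payload=0x52=82: acc |= 82<<14 -> acc=1357897 shift=21 [end]
Varint 5: bytes[7:10] = C9 F0 52 -> value 1357897 (3 byte(s))

Answer: 9644 1036182 117 35 1357897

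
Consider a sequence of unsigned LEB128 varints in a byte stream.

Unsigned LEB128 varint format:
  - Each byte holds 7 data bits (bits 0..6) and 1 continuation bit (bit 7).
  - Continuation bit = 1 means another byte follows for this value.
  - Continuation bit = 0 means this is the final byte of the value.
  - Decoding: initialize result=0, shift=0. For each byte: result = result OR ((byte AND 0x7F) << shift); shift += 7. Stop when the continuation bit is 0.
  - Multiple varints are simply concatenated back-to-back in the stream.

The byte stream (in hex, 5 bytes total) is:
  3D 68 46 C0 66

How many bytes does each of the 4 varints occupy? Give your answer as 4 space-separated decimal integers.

  byte[0]=0x3D cont=0 payload=0x3D=61: acc |= 61<<0 -> acc=61 shift=7 [end]
Varint 1: bytes[0:1] = 3D -> value 61 (1 byte(s))
  byte[1]=0x68 cont=0 payload=0x68=104: acc |= 104<<0 -> acc=104 shift=7 [end]
Varint 2: bytes[1:2] = 68 -> value 104 (1 byte(s))
  byte[2]=0x46 cont=0 payload=0x46=70: acc |= 70<<0 -> acc=70 shift=7 [end]
Varint 3: bytes[2:3] = 46 -> value 70 (1 byte(s))
  byte[3]=0xC0 cont=1 payload=0x40=64: acc |= 64<<0 -> acc=64 shift=7
  byte[4]=0x66 cont=0 payload=0x66=102: acc |= 102<<7 -> acc=13120 shift=14 [end]
Varint 4: bytes[3:5] = C0 66 -> value 13120 (2 byte(s))

Answer: 1 1 1 2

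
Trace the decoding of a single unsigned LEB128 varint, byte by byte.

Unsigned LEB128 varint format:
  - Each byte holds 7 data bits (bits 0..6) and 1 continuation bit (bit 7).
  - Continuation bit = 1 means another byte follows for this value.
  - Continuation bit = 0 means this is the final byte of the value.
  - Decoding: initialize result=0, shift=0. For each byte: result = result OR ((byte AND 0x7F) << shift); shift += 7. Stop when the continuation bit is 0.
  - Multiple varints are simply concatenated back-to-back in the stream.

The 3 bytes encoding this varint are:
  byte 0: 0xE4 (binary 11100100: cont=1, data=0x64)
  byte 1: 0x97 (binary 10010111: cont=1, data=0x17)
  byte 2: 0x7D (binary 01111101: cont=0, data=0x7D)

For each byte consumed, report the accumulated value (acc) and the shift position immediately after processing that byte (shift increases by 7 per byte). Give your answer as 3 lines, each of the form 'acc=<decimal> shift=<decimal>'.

byte 0=0xE4: payload=0x64=100, contrib = 100<<0 = 100; acc -> 100, shift -> 7
byte 1=0x97: payload=0x17=23, contrib = 23<<7 = 2944; acc -> 3044, shift -> 14
byte 2=0x7D: payload=0x7D=125, contrib = 125<<14 = 2048000; acc -> 2051044, shift -> 21

Answer: acc=100 shift=7
acc=3044 shift=14
acc=2051044 shift=21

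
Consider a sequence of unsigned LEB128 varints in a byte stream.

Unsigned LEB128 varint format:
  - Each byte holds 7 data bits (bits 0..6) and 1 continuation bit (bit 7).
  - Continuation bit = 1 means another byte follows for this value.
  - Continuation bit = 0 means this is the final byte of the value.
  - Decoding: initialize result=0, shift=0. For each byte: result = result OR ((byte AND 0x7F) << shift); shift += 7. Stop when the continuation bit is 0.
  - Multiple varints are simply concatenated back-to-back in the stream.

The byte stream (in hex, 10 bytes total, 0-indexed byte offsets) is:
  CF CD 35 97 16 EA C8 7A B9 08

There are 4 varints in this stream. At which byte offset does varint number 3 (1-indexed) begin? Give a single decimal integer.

  byte[0]=0xCF cont=1 payload=0x4F=79: acc |= 79<<0 -> acc=79 shift=7
  byte[1]=0xCD cont=1 payload=0x4D=77: acc |= 77<<7 -> acc=9935 shift=14
  byte[2]=0x35 cont=0 payload=0x35=53: acc |= 53<<14 -> acc=878287 shift=21 [end]
Varint 1: bytes[0:3] = CF CD 35 -> value 878287 (3 byte(s))
  byte[3]=0x97 cont=1 payload=0x17=23: acc |= 23<<0 -> acc=23 shift=7
  byte[4]=0x16 cont=0 payload=0x16=22: acc |= 22<<7 -> acc=2839 shift=14 [end]
Varint 2: bytes[3:5] = 97 16 -> value 2839 (2 byte(s))
  byte[5]=0xEA cont=1 payload=0x6A=106: acc |= 106<<0 -> acc=106 shift=7
  byte[6]=0xC8 cont=1 payload=0x48=72: acc |= 72<<7 -> acc=9322 shift=14
  byte[7]=0x7A cont=0 payload=0x7A=122: acc |= 122<<14 -> acc=2008170 shift=21 [end]
Varint 3: bytes[5:8] = EA C8 7A -> value 2008170 (3 byte(s))
  byte[8]=0xB9 cont=1 payload=0x39=57: acc |= 57<<0 -> acc=57 shift=7
  byte[9]=0x08 cont=0 payload=0x08=8: acc |= 8<<7 -> acc=1081 shift=14 [end]
Varint 4: bytes[8:10] = B9 08 -> value 1081 (2 byte(s))

Answer: 5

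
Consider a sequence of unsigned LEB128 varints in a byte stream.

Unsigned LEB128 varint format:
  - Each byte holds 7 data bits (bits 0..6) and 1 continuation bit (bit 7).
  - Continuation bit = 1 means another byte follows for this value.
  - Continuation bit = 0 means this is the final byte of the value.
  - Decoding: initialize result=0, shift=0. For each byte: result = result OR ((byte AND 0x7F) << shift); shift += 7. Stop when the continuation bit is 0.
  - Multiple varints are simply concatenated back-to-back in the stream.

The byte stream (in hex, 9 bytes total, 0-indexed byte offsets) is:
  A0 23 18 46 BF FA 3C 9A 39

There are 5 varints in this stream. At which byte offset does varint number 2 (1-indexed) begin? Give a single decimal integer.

Answer: 2

Derivation:
  byte[0]=0xA0 cont=1 payload=0x20=32: acc |= 32<<0 -> acc=32 shift=7
  byte[1]=0x23 cont=0 payload=0x23=35: acc |= 35<<7 -> acc=4512 shift=14 [end]
Varint 1: bytes[0:2] = A0 23 -> value 4512 (2 byte(s))
  byte[2]=0x18 cont=0 payload=0x18=24: acc |= 24<<0 -> acc=24 shift=7 [end]
Varint 2: bytes[2:3] = 18 -> value 24 (1 byte(s))
  byte[3]=0x46 cont=0 payload=0x46=70: acc |= 70<<0 -> acc=70 shift=7 [end]
Varint 3: bytes[3:4] = 46 -> value 70 (1 byte(s))
  byte[4]=0xBF cont=1 payload=0x3F=63: acc |= 63<<0 -> acc=63 shift=7
  byte[5]=0xFA cont=1 payload=0x7A=122: acc |= 122<<7 -> acc=15679 shift=14
  byte[6]=0x3C cont=0 payload=0x3C=60: acc |= 60<<14 -> acc=998719 shift=21 [end]
Varint 4: bytes[4:7] = BF FA 3C -> value 998719 (3 byte(s))
  byte[7]=0x9A cont=1 payload=0x1A=26: acc |= 26<<0 -> acc=26 shift=7
  byte[8]=0x39 cont=0 payload=0x39=57: acc |= 57<<7 -> acc=7322 shift=14 [end]
Varint 5: bytes[7:9] = 9A 39 -> value 7322 (2 byte(s))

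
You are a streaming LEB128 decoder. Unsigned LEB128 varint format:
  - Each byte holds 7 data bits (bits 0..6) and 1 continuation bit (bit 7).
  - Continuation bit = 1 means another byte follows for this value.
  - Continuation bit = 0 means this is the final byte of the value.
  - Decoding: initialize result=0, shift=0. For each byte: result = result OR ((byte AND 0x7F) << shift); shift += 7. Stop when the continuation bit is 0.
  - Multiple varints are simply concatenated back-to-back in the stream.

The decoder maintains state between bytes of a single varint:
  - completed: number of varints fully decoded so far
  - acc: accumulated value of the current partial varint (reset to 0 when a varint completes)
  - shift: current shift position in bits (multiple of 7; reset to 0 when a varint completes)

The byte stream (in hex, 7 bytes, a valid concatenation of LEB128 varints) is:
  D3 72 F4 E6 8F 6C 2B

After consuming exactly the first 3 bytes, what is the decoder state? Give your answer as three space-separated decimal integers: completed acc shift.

byte[0]=0xD3 cont=1 payload=0x53: acc |= 83<<0 -> completed=0 acc=83 shift=7
byte[1]=0x72 cont=0 payload=0x72: varint #1 complete (value=14675); reset -> completed=1 acc=0 shift=0
byte[2]=0xF4 cont=1 payload=0x74: acc |= 116<<0 -> completed=1 acc=116 shift=7

Answer: 1 116 7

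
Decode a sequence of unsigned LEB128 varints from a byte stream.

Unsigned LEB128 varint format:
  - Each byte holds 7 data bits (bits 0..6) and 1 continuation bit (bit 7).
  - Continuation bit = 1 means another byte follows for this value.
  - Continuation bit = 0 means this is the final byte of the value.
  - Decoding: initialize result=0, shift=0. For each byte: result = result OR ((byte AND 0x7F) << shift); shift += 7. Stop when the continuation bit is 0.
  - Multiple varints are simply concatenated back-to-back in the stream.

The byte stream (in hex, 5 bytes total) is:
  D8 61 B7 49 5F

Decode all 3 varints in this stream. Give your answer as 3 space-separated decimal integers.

Answer: 12504 9399 95

Derivation:
  byte[0]=0xD8 cont=1 payload=0x58=88: acc |= 88<<0 -> acc=88 shift=7
  byte[1]=0x61 cont=0 payload=0x61=97: acc |= 97<<7 -> acc=12504 shift=14 [end]
Varint 1: bytes[0:2] = D8 61 -> value 12504 (2 byte(s))
  byte[2]=0xB7 cont=1 payload=0x37=55: acc |= 55<<0 -> acc=55 shift=7
  byte[3]=0x49 cont=0 payload=0x49=73: acc |= 73<<7 -> acc=9399 shift=14 [end]
Varint 2: bytes[2:4] = B7 49 -> value 9399 (2 byte(s))
  byte[4]=0x5F cont=0 payload=0x5F=95: acc |= 95<<0 -> acc=95 shift=7 [end]
Varint 3: bytes[4:5] = 5F -> value 95 (1 byte(s))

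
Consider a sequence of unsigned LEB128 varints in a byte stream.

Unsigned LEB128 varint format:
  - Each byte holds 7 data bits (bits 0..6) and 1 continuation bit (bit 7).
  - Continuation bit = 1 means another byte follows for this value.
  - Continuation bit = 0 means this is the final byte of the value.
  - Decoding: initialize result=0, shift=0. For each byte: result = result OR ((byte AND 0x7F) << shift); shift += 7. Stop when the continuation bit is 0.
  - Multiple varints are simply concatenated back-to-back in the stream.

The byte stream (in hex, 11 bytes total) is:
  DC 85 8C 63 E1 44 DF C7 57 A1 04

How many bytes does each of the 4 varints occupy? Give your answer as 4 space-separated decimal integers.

  byte[0]=0xDC cont=1 payload=0x5C=92: acc |= 92<<0 -> acc=92 shift=7
  byte[1]=0x85 cont=1 payload=0x05=5: acc |= 5<<7 -> acc=732 shift=14
  byte[2]=0x8C cont=1 payload=0x0C=12: acc |= 12<<14 -> acc=197340 shift=21
  byte[3]=0x63 cont=0 payload=0x63=99: acc |= 99<<21 -> acc=207815388 shift=28 [end]
Varint 1: bytes[0:4] = DC 85 8C 63 -> value 207815388 (4 byte(s))
  byte[4]=0xE1 cont=1 payload=0x61=97: acc |= 97<<0 -> acc=97 shift=7
  byte[5]=0x44 cont=0 payload=0x44=68: acc |= 68<<7 -> acc=8801 shift=14 [end]
Varint 2: bytes[4:6] = E1 44 -> value 8801 (2 byte(s))
  byte[6]=0xDF cont=1 payload=0x5F=95: acc |= 95<<0 -> acc=95 shift=7
  byte[7]=0xC7 cont=1 payload=0x47=71: acc |= 71<<7 -> acc=9183 shift=14
  byte[8]=0x57 cont=0 payload=0x57=87: acc |= 87<<14 -> acc=1434591 shift=21 [end]
Varint 3: bytes[6:9] = DF C7 57 -> value 1434591 (3 byte(s))
  byte[9]=0xA1 cont=1 payload=0x21=33: acc |= 33<<0 -> acc=33 shift=7
  byte[10]=0x04 cont=0 payload=0x04=4: acc |= 4<<7 -> acc=545 shift=14 [end]
Varint 4: bytes[9:11] = A1 04 -> value 545 (2 byte(s))

Answer: 4 2 3 2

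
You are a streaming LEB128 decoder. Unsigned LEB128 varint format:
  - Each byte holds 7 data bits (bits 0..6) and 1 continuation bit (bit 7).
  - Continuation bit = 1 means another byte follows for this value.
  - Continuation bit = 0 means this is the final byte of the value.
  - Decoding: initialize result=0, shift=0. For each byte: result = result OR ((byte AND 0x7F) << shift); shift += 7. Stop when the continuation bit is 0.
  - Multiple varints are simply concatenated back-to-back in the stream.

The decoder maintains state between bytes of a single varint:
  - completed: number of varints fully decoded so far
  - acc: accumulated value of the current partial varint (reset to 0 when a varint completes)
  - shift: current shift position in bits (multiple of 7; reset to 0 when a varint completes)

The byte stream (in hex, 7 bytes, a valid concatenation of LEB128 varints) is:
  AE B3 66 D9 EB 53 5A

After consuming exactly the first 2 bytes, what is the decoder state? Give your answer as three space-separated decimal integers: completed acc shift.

byte[0]=0xAE cont=1 payload=0x2E: acc |= 46<<0 -> completed=0 acc=46 shift=7
byte[1]=0xB3 cont=1 payload=0x33: acc |= 51<<7 -> completed=0 acc=6574 shift=14

Answer: 0 6574 14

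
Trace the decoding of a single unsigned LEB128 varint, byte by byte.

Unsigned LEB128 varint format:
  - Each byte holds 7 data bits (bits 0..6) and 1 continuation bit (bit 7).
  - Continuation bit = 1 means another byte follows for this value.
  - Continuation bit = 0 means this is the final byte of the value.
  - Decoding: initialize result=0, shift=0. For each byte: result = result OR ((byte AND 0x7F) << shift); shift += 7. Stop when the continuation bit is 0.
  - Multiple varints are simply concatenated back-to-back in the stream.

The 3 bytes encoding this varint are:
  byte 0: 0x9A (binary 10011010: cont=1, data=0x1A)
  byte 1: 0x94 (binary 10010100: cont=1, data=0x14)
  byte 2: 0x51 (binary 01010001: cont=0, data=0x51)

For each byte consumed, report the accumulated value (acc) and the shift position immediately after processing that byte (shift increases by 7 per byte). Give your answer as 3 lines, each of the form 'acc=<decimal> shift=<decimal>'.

Answer: acc=26 shift=7
acc=2586 shift=14
acc=1329690 shift=21

Derivation:
byte 0=0x9A: payload=0x1A=26, contrib = 26<<0 = 26; acc -> 26, shift -> 7
byte 1=0x94: payload=0x14=20, contrib = 20<<7 = 2560; acc -> 2586, shift -> 14
byte 2=0x51: payload=0x51=81, contrib = 81<<14 = 1327104; acc -> 1329690, shift -> 21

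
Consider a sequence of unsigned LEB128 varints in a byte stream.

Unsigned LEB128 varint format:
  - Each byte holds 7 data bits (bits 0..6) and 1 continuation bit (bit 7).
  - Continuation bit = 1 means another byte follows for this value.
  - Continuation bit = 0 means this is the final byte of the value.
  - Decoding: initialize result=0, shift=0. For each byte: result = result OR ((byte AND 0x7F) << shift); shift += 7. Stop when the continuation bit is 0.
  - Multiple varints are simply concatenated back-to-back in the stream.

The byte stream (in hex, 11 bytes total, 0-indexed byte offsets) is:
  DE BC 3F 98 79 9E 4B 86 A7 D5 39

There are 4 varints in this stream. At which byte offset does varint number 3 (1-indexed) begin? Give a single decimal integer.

  byte[0]=0xDE cont=1 payload=0x5E=94: acc |= 94<<0 -> acc=94 shift=7
  byte[1]=0xBC cont=1 payload=0x3C=60: acc |= 60<<7 -> acc=7774 shift=14
  byte[2]=0x3F cont=0 payload=0x3F=63: acc |= 63<<14 -> acc=1039966 shift=21 [end]
Varint 1: bytes[0:3] = DE BC 3F -> value 1039966 (3 byte(s))
  byte[3]=0x98 cont=1 payload=0x18=24: acc |= 24<<0 -> acc=24 shift=7
  byte[4]=0x79 cont=0 payload=0x79=121: acc |= 121<<7 -> acc=15512 shift=14 [end]
Varint 2: bytes[3:5] = 98 79 -> value 15512 (2 byte(s))
  byte[5]=0x9E cont=1 payload=0x1E=30: acc |= 30<<0 -> acc=30 shift=7
  byte[6]=0x4B cont=0 payload=0x4B=75: acc |= 75<<7 -> acc=9630 shift=14 [end]
Varint 3: bytes[5:7] = 9E 4B -> value 9630 (2 byte(s))
  byte[7]=0x86 cont=1 payload=0x06=6: acc |= 6<<0 -> acc=6 shift=7
  byte[8]=0xA7 cont=1 payload=0x27=39: acc |= 39<<7 -> acc=4998 shift=14
  byte[9]=0xD5 cont=1 payload=0x55=85: acc |= 85<<14 -> acc=1397638 shift=21
  byte[10]=0x39 cont=0 payload=0x39=57: acc |= 57<<21 -> acc=120935302 shift=28 [end]
Varint 4: bytes[7:11] = 86 A7 D5 39 -> value 120935302 (4 byte(s))

Answer: 5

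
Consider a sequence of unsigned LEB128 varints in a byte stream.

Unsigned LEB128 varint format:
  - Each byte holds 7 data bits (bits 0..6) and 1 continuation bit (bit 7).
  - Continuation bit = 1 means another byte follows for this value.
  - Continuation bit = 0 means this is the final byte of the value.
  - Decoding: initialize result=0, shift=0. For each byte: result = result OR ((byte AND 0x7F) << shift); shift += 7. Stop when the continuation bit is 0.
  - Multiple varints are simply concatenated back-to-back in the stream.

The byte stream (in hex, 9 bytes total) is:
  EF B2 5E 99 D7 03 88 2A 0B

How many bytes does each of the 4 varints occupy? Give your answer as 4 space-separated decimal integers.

  byte[0]=0xEF cont=1 payload=0x6F=111: acc |= 111<<0 -> acc=111 shift=7
  byte[1]=0xB2 cont=1 payload=0x32=50: acc |= 50<<7 -> acc=6511 shift=14
  byte[2]=0x5E cont=0 payload=0x5E=94: acc |= 94<<14 -> acc=1546607 shift=21 [end]
Varint 1: bytes[0:3] = EF B2 5E -> value 1546607 (3 byte(s))
  byte[3]=0x99 cont=1 payload=0x19=25: acc |= 25<<0 -> acc=25 shift=7
  byte[4]=0xD7 cont=1 payload=0x57=87: acc |= 87<<7 -> acc=11161 shift=14
  byte[5]=0x03 cont=0 payload=0x03=3: acc |= 3<<14 -> acc=60313 shift=21 [end]
Varint 2: bytes[3:6] = 99 D7 03 -> value 60313 (3 byte(s))
  byte[6]=0x88 cont=1 payload=0x08=8: acc |= 8<<0 -> acc=8 shift=7
  byte[7]=0x2A cont=0 payload=0x2A=42: acc |= 42<<7 -> acc=5384 shift=14 [end]
Varint 3: bytes[6:8] = 88 2A -> value 5384 (2 byte(s))
  byte[8]=0x0B cont=0 payload=0x0B=11: acc |= 11<<0 -> acc=11 shift=7 [end]
Varint 4: bytes[8:9] = 0B -> value 11 (1 byte(s))

Answer: 3 3 2 1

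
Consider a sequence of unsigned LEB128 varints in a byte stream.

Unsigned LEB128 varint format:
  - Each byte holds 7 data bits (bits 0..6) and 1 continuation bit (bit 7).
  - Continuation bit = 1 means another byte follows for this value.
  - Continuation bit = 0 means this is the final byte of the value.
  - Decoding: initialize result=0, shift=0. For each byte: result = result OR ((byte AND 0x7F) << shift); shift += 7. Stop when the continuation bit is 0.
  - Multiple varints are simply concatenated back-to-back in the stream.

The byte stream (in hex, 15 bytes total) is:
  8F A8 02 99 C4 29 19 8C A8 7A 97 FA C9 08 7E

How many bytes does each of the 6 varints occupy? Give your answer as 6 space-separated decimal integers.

  byte[0]=0x8F cont=1 payload=0x0F=15: acc |= 15<<0 -> acc=15 shift=7
  byte[1]=0xA8 cont=1 payload=0x28=40: acc |= 40<<7 -> acc=5135 shift=14
  byte[2]=0x02 cont=0 payload=0x02=2: acc |= 2<<14 -> acc=37903 shift=21 [end]
Varint 1: bytes[0:3] = 8F A8 02 -> value 37903 (3 byte(s))
  byte[3]=0x99 cont=1 payload=0x19=25: acc |= 25<<0 -> acc=25 shift=7
  byte[4]=0xC4 cont=1 payload=0x44=68: acc |= 68<<7 -> acc=8729 shift=14
  byte[5]=0x29 cont=0 payload=0x29=41: acc |= 41<<14 -> acc=680473 shift=21 [end]
Varint 2: bytes[3:6] = 99 C4 29 -> value 680473 (3 byte(s))
  byte[6]=0x19 cont=0 payload=0x19=25: acc |= 25<<0 -> acc=25 shift=7 [end]
Varint 3: bytes[6:7] = 19 -> value 25 (1 byte(s))
  byte[7]=0x8C cont=1 payload=0x0C=12: acc |= 12<<0 -> acc=12 shift=7
  byte[8]=0xA8 cont=1 payload=0x28=40: acc |= 40<<7 -> acc=5132 shift=14
  byte[9]=0x7A cont=0 payload=0x7A=122: acc |= 122<<14 -> acc=2003980 shift=21 [end]
Varint 4: bytes[7:10] = 8C A8 7A -> value 2003980 (3 byte(s))
  byte[10]=0x97 cont=1 payload=0x17=23: acc |= 23<<0 -> acc=23 shift=7
  byte[11]=0xFA cont=1 payload=0x7A=122: acc |= 122<<7 -> acc=15639 shift=14
  byte[12]=0xC9 cont=1 payload=0x49=73: acc |= 73<<14 -> acc=1211671 shift=21
  byte[13]=0x08 cont=0 payload=0x08=8: acc |= 8<<21 -> acc=17988887 shift=28 [end]
Varint 5: bytes[10:14] = 97 FA C9 08 -> value 17988887 (4 byte(s))
  byte[14]=0x7E cont=0 payload=0x7E=126: acc |= 126<<0 -> acc=126 shift=7 [end]
Varint 6: bytes[14:15] = 7E -> value 126 (1 byte(s))

Answer: 3 3 1 3 4 1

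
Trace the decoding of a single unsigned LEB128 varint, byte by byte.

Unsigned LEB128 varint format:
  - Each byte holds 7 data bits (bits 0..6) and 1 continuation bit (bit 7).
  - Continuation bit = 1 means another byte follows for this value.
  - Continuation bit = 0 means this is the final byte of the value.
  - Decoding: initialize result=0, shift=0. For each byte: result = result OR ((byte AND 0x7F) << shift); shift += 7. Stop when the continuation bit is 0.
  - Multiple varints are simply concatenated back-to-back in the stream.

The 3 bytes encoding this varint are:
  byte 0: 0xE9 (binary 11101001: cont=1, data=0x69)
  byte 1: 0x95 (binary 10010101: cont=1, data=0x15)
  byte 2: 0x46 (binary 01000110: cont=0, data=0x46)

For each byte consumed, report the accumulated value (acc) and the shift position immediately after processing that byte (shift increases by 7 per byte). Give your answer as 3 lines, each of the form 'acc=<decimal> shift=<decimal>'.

Answer: acc=105 shift=7
acc=2793 shift=14
acc=1149673 shift=21

Derivation:
byte 0=0xE9: payload=0x69=105, contrib = 105<<0 = 105; acc -> 105, shift -> 7
byte 1=0x95: payload=0x15=21, contrib = 21<<7 = 2688; acc -> 2793, shift -> 14
byte 2=0x46: payload=0x46=70, contrib = 70<<14 = 1146880; acc -> 1149673, shift -> 21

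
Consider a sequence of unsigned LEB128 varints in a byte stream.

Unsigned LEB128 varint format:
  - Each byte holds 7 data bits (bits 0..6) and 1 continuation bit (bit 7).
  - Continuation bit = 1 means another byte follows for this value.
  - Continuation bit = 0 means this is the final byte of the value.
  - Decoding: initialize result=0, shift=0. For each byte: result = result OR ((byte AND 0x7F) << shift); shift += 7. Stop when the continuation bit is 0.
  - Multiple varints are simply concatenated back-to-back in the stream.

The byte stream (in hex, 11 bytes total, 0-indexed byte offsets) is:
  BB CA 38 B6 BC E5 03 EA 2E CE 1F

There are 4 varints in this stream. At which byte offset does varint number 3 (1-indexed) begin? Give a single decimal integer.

  byte[0]=0xBB cont=1 payload=0x3B=59: acc |= 59<<0 -> acc=59 shift=7
  byte[1]=0xCA cont=1 payload=0x4A=74: acc |= 74<<7 -> acc=9531 shift=14
  byte[2]=0x38 cont=0 payload=0x38=56: acc |= 56<<14 -> acc=927035 shift=21 [end]
Varint 1: bytes[0:3] = BB CA 38 -> value 927035 (3 byte(s))
  byte[3]=0xB6 cont=1 payload=0x36=54: acc |= 54<<0 -> acc=54 shift=7
  byte[4]=0xBC cont=1 payload=0x3C=60: acc |= 60<<7 -> acc=7734 shift=14
  byte[5]=0xE5 cont=1 payload=0x65=101: acc |= 101<<14 -> acc=1662518 shift=21
  byte[6]=0x03 cont=0 payload=0x03=3: acc |= 3<<21 -> acc=7953974 shift=28 [end]
Varint 2: bytes[3:7] = B6 BC E5 03 -> value 7953974 (4 byte(s))
  byte[7]=0xEA cont=1 payload=0x6A=106: acc |= 106<<0 -> acc=106 shift=7
  byte[8]=0x2E cont=0 payload=0x2E=46: acc |= 46<<7 -> acc=5994 shift=14 [end]
Varint 3: bytes[7:9] = EA 2E -> value 5994 (2 byte(s))
  byte[9]=0xCE cont=1 payload=0x4E=78: acc |= 78<<0 -> acc=78 shift=7
  byte[10]=0x1F cont=0 payload=0x1F=31: acc |= 31<<7 -> acc=4046 shift=14 [end]
Varint 4: bytes[9:11] = CE 1F -> value 4046 (2 byte(s))

Answer: 7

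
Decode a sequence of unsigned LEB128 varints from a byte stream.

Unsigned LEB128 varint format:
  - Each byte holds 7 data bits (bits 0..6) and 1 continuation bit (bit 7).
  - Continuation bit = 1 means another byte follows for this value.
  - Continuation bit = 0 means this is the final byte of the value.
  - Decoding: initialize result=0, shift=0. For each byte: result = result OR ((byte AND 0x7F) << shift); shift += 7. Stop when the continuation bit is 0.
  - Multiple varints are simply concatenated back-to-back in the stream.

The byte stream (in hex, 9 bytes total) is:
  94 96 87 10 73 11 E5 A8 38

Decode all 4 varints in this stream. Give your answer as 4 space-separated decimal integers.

  byte[0]=0x94 cont=1 payload=0x14=20: acc |= 20<<0 -> acc=20 shift=7
  byte[1]=0x96 cont=1 payload=0x16=22: acc |= 22<<7 -> acc=2836 shift=14
  byte[2]=0x87 cont=1 payload=0x07=7: acc |= 7<<14 -> acc=117524 shift=21
  byte[3]=0x10 cont=0 payload=0x10=16: acc |= 16<<21 -> acc=33671956 shift=28 [end]
Varint 1: bytes[0:4] = 94 96 87 10 -> value 33671956 (4 byte(s))
  byte[4]=0x73 cont=0 payload=0x73=115: acc |= 115<<0 -> acc=115 shift=7 [end]
Varint 2: bytes[4:5] = 73 -> value 115 (1 byte(s))
  byte[5]=0x11 cont=0 payload=0x11=17: acc |= 17<<0 -> acc=17 shift=7 [end]
Varint 3: bytes[5:6] = 11 -> value 17 (1 byte(s))
  byte[6]=0xE5 cont=1 payload=0x65=101: acc |= 101<<0 -> acc=101 shift=7
  byte[7]=0xA8 cont=1 payload=0x28=40: acc |= 40<<7 -> acc=5221 shift=14
  byte[8]=0x38 cont=0 payload=0x38=56: acc |= 56<<14 -> acc=922725 shift=21 [end]
Varint 4: bytes[6:9] = E5 A8 38 -> value 922725 (3 byte(s))

Answer: 33671956 115 17 922725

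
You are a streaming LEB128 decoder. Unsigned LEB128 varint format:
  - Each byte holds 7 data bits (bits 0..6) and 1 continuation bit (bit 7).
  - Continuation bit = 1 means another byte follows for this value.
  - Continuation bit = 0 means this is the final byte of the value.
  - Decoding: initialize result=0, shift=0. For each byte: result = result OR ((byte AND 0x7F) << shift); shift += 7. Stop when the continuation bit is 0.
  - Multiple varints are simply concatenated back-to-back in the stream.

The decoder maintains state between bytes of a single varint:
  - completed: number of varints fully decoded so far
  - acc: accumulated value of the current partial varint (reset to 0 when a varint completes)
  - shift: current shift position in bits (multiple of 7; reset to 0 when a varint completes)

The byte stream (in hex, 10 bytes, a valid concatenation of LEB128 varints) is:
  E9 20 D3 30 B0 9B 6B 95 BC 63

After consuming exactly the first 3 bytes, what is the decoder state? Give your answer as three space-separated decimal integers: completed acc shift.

Answer: 1 83 7

Derivation:
byte[0]=0xE9 cont=1 payload=0x69: acc |= 105<<0 -> completed=0 acc=105 shift=7
byte[1]=0x20 cont=0 payload=0x20: varint #1 complete (value=4201); reset -> completed=1 acc=0 shift=0
byte[2]=0xD3 cont=1 payload=0x53: acc |= 83<<0 -> completed=1 acc=83 shift=7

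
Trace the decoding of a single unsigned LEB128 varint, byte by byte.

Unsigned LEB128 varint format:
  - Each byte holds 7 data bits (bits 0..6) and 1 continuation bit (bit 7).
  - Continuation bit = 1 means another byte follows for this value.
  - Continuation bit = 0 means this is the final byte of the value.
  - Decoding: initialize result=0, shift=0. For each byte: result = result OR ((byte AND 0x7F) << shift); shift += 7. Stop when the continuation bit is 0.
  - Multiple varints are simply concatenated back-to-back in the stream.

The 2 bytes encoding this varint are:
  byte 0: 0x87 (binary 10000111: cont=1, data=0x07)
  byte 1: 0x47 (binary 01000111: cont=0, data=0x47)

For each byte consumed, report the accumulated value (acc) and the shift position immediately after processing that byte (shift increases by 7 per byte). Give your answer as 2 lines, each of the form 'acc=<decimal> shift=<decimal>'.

byte 0=0x87: payload=0x07=7, contrib = 7<<0 = 7; acc -> 7, shift -> 7
byte 1=0x47: payload=0x47=71, contrib = 71<<7 = 9088; acc -> 9095, shift -> 14

Answer: acc=7 shift=7
acc=9095 shift=14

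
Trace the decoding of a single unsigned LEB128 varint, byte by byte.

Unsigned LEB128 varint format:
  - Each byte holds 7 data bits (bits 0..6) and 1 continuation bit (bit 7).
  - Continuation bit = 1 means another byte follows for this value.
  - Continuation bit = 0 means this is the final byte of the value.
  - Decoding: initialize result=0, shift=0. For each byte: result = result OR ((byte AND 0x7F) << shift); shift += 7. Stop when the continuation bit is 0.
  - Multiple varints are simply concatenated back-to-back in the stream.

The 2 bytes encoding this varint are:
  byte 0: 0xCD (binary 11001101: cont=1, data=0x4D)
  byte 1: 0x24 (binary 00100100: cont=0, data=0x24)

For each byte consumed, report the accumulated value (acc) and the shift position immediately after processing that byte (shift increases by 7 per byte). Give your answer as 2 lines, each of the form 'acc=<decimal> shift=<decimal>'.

byte 0=0xCD: payload=0x4D=77, contrib = 77<<0 = 77; acc -> 77, shift -> 7
byte 1=0x24: payload=0x24=36, contrib = 36<<7 = 4608; acc -> 4685, shift -> 14

Answer: acc=77 shift=7
acc=4685 shift=14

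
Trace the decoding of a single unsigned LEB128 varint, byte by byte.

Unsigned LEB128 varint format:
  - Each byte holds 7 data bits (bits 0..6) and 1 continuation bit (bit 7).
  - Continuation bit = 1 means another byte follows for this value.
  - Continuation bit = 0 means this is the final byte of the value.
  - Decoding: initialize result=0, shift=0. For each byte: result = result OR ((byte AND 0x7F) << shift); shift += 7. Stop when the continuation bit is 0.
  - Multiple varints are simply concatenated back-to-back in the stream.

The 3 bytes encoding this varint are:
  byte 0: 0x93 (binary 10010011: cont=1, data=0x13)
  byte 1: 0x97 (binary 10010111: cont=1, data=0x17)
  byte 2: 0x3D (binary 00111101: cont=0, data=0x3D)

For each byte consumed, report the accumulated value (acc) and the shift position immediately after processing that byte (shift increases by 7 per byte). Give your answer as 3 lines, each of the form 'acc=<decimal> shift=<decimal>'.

Answer: acc=19 shift=7
acc=2963 shift=14
acc=1002387 shift=21

Derivation:
byte 0=0x93: payload=0x13=19, contrib = 19<<0 = 19; acc -> 19, shift -> 7
byte 1=0x97: payload=0x17=23, contrib = 23<<7 = 2944; acc -> 2963, shift -> 14
byte 2=0x3D: payload=0x3D=61, contrib = 61<<14 = 999424; acc -> 1002387, shift -> 21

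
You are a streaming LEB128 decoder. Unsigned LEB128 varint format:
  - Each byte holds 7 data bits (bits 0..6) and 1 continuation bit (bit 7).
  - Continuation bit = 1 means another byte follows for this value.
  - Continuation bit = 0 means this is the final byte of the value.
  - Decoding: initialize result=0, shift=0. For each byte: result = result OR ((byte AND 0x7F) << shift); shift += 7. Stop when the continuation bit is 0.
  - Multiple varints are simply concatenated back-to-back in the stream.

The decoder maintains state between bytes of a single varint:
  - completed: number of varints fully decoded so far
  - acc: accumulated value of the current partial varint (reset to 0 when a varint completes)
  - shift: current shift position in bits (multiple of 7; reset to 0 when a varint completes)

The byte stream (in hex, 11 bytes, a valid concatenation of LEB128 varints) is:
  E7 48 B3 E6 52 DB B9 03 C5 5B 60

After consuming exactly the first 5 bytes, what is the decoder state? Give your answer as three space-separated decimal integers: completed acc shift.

byte[0]=0xE7 cont=1 payload=0x67: acc |= 103<<0 -> completed=0 acc=103 shift=7
byte[1]=0x48 cont=0 payload=0x48: varint #1 complete (value=9319); reset -> completed=1 acc=0 shift=0
byte[2]=0xB3 cont=1 payload=0x33: acc |= 51<<0 -> completed=1 acc=51 shift=7
byte[3]=0xE6 cont=1 payload=0x66: acc |= 102<<7 -> completed=1 acc=13107 shift=14
byte[4]=0x52 cont=0 payload=0x52: varint #2 complete (value=1356595); reset -> completed=2 acc=0 shift=0

Answer: 2 0 0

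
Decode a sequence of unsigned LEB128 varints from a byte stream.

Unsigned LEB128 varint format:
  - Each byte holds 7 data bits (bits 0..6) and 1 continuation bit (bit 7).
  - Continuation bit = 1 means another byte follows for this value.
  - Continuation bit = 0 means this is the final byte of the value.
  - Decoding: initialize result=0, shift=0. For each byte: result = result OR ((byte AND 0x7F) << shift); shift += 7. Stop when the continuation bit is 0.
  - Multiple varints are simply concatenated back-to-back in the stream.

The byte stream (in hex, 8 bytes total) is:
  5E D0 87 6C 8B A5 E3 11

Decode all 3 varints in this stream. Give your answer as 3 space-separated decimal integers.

Answer: 94 1770448 37278347

Derivation:
  byte[0]=0x5E cont=0 payload=0x5E=94: acc |= 94<<0 -> acc=94 shift=7 [end]
Varint 1: bytes[0:1] = 5E -> value 94 (1 byte(s))
  byte[1]=0xD0 cont=1 payload=0x50=80: acc |= 80<<0 -> acc=80 shift=7
  byte[2]=0x87 cont=1 payload=0x07=7: acc |= 7<<7 -> acc=976 shift=14
  byte[3]=0x6C cont=0 payload=0x6C=108: acc |= 108<<14 -> acc=1770448 shift=21 [end]
Varint 2: bytes[1:4] = D0 87 6C -> value 1770448 (3 byte(s))
  byte[4]=0x8B cont=1 payload=0x0B=11: acc |= 11<<0 -> acc=11 shift=7
  byte[5]=0xA5 cont=1 payload=0x25=37: acc |= 37<<7 -> acc=4747 shift=14
  byte[6]=0xE3 cont=1 payload=0x63=99: acc |= 99<<14 -> acc=1626763 shift=21
  byte[7]=0x11 cont=0 payload=0x11=17: acc |= 17<<21 -> acc=37278347 shift=28 [end]
Varint 3: bytes[4:8] = 8B A5 E3 11 -> value 37278347 (4 byte(s))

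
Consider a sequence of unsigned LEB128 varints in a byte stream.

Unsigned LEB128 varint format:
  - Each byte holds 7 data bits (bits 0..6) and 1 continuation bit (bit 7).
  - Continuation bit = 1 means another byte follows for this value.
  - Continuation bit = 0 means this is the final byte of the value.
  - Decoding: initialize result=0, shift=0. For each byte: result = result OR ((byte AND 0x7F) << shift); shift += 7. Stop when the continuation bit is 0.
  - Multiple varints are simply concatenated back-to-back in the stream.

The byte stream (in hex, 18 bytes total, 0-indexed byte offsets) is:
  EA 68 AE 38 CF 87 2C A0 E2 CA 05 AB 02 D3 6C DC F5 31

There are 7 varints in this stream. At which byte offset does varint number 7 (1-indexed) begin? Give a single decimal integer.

  byte[0]=0xEA cont=1 payload=0x6A=106: acc |= 106<<0 -> acc=106 shift=7
  byte[1]=0x68 cont=0 payload=0x68=104: acc |= 104<<7 -> acc=13418 shift=14 [end]
Varint 1: bytes[0:2] = EA 68 -> value 13418 (2 byte(s))
  byte[2]=0xAE cont=1 payload=0x2E=46: acc |= 46<<0 -> acc=46 shift=7
  byte[3]=0x38 cont=0 payload=0x38=56: acc |= 56<<7 -> acc=7214 shift=14 [end]
Varint 2: bytes[2:4] = AE 38 -> value 7214 (2 byte(s))
  byte[4]=0xCF cont=1 payload=0x4F=79: acc |= 79<<0 -> acc=79 shift=7
  byte[5]=0x87 cont=1 payload=0x07=7: acc |= 7<<7 -> acc=975 shift=14
  byte[6]=0x2C cont=0 payload=0x2C=44: acc |= 44<<14 -> acc=721871 shift=21 [end]
Varint 3: bytes[4:7] = CF 87 2C -> value 721871 (3 byte(s))
  byte[7]=0xA0 cont=1 payload=0x20=32: acc |= 32<<0 -> acc=32 shift=7
  byte[8]=0xE2 cont=1 payload=0x62=98: acc |= 98<<7 -> acc=12576 shift=14
  byte[9]=0xCA cont=1 payload=0x4A=74: acc |= 74<<14 -> acc=1224992 shift=21
  byte[10]=0x05 cont=0 payload=0x05=5: acc |= 5<<21 -> acc=11710752 shift=28 [end]
Varint 4: bytes[7:11] = A0 E2 CA 05 -> value 11710752 (4 byte(s))
  byte[11]=0xAB cont=1 payload=0x2B=43: acc |= 43<<0 -> acc=43 shift=7
  byte[12]=0x02 cont=0 payload=0x02=2: acc |= 2<<7 -> acc=299 shift=14 [end]
Varint 5: bytes[11:13] = AB 02 -> value 299 (2 byte(s))
  byte[13]=0xD3 cont=1 payload=0x53=83: acc |= 83<<0 -> acc=83 shift=7
  byte[14]=0x6C cont=0 payload=0x6C=108: acc |= 108<<7 -> acc=13907 shift=14 [end]
Varint 6: bytes[13:15] = D3 6C -> value 13907 (2 byte(s))
  byte[15]=0xDC cont=1 payload=0x5C=92: acc |= 92<<0 -> acc=92 shift=7
  byte[16]=0xF5 cont=1 payload=0x75=117: acc |= 117<<7 -> acc=15068 shift=14
  byte[17]=0x31 cont=0 payload=0x31=49: acc |= 49<<14 -> acc=817884 shift=21 [end]
Varint 7: bytes[15:18] = DC F5 31 -> value 817884 (3 byte(s))

Answer: 15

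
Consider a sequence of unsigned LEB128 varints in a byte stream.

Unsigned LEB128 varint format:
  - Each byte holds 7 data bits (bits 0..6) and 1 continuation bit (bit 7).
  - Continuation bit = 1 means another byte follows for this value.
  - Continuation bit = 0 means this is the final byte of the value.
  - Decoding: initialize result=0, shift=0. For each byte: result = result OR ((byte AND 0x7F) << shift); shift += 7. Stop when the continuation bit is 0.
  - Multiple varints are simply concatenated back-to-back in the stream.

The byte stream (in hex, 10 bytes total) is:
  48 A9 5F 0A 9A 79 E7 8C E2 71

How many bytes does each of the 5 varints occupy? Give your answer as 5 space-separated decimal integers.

Answer: 1 2 1 2 4

Derivation:
  byte[0]=0x48 cont=0 payload=0x48=72: acc |= 72<<0 -> acc=72 shift=7 [end]
Varint 1: bytes[0:1] = 48 -> value 72 (1 byte(s))
  byte[1]=0xA9 cont=1 payload=0x29=41: acc |= 41<<0 -> acc=41 shift=7
  byte[2]=0x5F cont=0 payload=0x5F=95: acc |= 95<<7 -> acc=12201 shift=14 [end]
Varint 2: bytes[1:3] = A9 5F -> value 12201 (2 byte(s))
  byte[3]=0x0A cont=0 payload=0x0A=10: acc |= 10<<0 -> acc=10 shift=7 [end]
Varint 3: bytes[3:4] = 0A -> value 10 (1 byte(s))
  byte[4]=0x9A cont=1 payload=0x1A=26: acc |= 26<<0 -> acc=26 shift=7
  byte[5]=0x79 cont=0 payload=0x79=121: acc |= 121<<7 -> acc=15514 shift=14 [end]
Varint 4: bytes[4:6] = 9A 79 -> value 15514 (2 byte(s))
  byte[6]=0xE7 cont=1 payload=0x67=103: acc |= 103<<0 -> acc=103 shift=7
  byte[7]=0x8C cont=1 payload=0x0C=12: acc |= 12<<7 -> acc=1639 shift=14
  byte[8]=0xE2 cont=1 payload=0x62=98: acc |= 98<<14 -> acc=1607271 shift=21
  byte[9]=0x71 cont=0 payload=0x71=113: acc |= 113<<21 -> acc=238585447 shift=28 [end]
Varint 5: bytes[6:10] = E7 8C E2 71 -> value 238585447 (4 byte(s))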